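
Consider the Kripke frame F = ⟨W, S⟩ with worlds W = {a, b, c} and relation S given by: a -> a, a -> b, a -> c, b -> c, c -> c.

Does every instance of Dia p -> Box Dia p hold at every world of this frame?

Axiom 5 corresponds to the accessibility relation being Euclidean.
Euclidean: no — a S c and a S b, but not c S b.

No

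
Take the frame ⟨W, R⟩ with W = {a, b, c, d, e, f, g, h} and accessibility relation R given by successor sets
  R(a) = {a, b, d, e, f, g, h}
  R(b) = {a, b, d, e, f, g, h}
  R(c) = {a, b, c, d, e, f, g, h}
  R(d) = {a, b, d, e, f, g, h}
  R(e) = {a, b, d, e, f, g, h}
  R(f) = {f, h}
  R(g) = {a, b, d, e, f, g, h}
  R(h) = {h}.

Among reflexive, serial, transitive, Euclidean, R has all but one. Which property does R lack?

Euclidean

Reflexive: yes — every world is R-related to itself.
Serial: yes — every world has a successor (e.g. a R a).
Transitive: yes — every two-step R-path is closed by a direct edge.
Euclidean: no — a R f and a R b, but not f R b.
Only Euclidean fails.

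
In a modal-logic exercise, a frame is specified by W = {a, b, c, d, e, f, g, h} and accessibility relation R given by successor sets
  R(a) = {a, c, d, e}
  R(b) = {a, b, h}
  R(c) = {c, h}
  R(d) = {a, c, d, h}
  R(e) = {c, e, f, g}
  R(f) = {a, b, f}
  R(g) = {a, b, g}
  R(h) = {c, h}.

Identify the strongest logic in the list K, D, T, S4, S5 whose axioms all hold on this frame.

Serial (axiom D): yes — every world has a successor (e.g. a R a).
Reflexive (axiom T): yes — every world is R-related to itself.
Transitive (axiom 4): no — a R c and c R h, but not a R h.
Euclidean (axiom 5): no — a R c and a R d, but not c R d.
So F validates K, D, T; S4 would additionally require R to be transitive. The strongest is T.

T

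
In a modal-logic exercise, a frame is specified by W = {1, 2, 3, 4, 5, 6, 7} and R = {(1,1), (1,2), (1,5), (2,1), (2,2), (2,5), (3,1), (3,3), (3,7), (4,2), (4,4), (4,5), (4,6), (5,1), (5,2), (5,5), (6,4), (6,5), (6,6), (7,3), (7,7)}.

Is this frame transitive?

No

Transitive: no — 3 R 1 and 1 R 2, but not 3 R 2.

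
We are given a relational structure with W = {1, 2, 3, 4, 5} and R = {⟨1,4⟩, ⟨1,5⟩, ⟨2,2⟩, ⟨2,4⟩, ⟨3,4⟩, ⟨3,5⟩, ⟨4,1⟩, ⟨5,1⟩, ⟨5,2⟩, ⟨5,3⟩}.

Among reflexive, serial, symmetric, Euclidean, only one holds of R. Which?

serial

Reflexive: no — 1 is not related to itself.
Serial: yes — every world has a successor (e.g. 1 R 4).
Symmetric: no — 2 R 4 but not 4 R 2.
Euclidean: no — 1 R 4 and 1 R 5, but not 4 R 5.
Only serial holds.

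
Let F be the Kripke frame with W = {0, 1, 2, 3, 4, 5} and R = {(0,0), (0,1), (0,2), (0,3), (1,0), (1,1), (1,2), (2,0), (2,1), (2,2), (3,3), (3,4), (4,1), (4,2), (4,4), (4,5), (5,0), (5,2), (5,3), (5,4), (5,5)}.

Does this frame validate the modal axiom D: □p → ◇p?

Axiom D corresponds to the accessibility relation being serial.
Serial: yes — every world has a successor (e.g. 0 R 0).

Yes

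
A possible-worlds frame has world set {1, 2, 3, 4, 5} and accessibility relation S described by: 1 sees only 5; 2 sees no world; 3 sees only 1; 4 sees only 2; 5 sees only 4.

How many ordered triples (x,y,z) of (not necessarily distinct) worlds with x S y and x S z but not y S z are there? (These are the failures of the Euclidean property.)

Enumerating: (1,5,5), (3,1,1), (4,2,2), (5,4,4).

4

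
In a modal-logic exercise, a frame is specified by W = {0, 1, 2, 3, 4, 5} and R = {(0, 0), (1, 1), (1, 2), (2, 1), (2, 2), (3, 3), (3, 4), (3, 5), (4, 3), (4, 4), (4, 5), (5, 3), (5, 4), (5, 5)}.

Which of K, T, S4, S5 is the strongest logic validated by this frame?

Reflexive (axiom T): yes — every world is R-related to itself.
Transitive (axiom 4): yes — every two-step R-path is closed by a direct edge.
Euclidean (axiom 5): yes — any two successors of a common world are R-related.
So F validates K, T, S4, S5. The strongest is S5.

S5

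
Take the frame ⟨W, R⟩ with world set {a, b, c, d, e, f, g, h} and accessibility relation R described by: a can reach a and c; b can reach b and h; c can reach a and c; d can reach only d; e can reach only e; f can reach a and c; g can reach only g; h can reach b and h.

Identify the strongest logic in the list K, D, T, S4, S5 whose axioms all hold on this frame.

Serial (axiom D): yes — every world has a successor (e.g. a R a).
Reflexive (axiom T): no — f is not related to itself.
Transitive (axiom 4): yes — every two-step R-path is closed by a direct edge.
Euclidean (axiom 5): yes — any two successors of a common world are R-related.
So F validates K, D; T would additionally require R to be reflexive. The strongest is D.

D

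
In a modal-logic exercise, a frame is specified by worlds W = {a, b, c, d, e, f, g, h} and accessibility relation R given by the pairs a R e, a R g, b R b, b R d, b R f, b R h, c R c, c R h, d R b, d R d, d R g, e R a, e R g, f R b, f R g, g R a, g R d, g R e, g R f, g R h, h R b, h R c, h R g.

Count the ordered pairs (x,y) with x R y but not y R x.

0

R is symmetric; there are no such tuples.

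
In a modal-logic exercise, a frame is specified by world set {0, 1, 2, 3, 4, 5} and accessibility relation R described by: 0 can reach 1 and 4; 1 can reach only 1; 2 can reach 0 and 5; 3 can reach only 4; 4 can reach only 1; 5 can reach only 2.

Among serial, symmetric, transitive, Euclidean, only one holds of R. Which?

serial

Serial: yes — every world has a successor (e.g. 0 R 1).
Symmetric: no — 0 R 1 but not 1 R 0.
Transitive: no — 2 R 0 and 0 R 1, but not 2 R 1.
Euclidean: no — 0 R 1 and 0 R 4, but not 1 R 4.
Only serial holds.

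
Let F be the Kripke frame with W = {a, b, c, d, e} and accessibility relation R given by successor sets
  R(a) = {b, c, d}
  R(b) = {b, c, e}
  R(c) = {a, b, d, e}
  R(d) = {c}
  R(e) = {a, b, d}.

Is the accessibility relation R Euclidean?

Euclidean: no — a R b and a R d, but not b R d.

No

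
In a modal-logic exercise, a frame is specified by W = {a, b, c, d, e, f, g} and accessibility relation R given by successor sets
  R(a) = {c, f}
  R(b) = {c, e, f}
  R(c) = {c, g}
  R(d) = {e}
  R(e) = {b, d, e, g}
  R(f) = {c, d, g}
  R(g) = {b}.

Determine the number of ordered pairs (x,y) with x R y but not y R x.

Enumerating: (a,c), (a,f), (b,c), (b,f), (c,g), (e,g), (f,c), (f,d), (f,g), (g,b).

10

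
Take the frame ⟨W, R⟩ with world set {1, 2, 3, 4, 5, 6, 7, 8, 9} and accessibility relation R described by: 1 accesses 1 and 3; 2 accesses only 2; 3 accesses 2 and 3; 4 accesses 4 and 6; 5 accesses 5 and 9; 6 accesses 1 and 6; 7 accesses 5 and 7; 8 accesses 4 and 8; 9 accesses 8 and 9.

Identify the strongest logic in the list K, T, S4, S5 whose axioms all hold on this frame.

T

Reflexive (axiom T): yes — every world is R-related to itself.
Transitive (axiom 4): no — 1 R 3 and 3 R 2, but not 1 R 2.
Euclidean (axiom 5): no — 1 R 3 and 1 R 1, but not 3 R 1.
So F validates K, T; S4 would additionally require R to be transitive. The strongest is T.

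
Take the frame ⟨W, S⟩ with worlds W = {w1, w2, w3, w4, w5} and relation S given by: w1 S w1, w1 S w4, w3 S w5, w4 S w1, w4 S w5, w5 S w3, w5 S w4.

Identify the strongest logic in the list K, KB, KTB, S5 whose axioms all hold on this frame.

Symmetric (axiom B): yes — every pair in S has its reverse in S.
Reflexive (axiom T): no — w2 is not related to itself.
Euclidean (axiom 5): no — w4 S w1 and w4 S w5, but not w1 S w5.
So F validates K, KB; KTB would additionally require S to be reflexive. The strongest is KB.

KB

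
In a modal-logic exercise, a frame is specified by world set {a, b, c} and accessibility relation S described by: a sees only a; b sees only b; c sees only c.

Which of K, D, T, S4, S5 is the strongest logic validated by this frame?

Serial (axiom D): yes — every world has a successor (e.g. a S a).
Reflexive (axiom T): yes — every world is S-related to itself.
Transitive (axiom 4): yes — every two-step S-path is closed by a direct edge.
Euclidean (axiom 5): yes — any two successors of a common world are S-related.
So F validates K, D, T, S4, S5. The strongest is S5.

S5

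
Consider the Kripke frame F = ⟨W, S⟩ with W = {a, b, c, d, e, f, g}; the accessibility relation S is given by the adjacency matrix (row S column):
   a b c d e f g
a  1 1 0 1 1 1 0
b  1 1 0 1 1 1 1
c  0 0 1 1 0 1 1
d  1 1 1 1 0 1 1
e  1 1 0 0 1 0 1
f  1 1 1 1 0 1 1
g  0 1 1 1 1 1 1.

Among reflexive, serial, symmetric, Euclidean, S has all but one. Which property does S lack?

Euclidean

Reflexive: yes — every world is S-related to itself.
Serial: yes — every world has a successor (e.g. a S a).
Symmetric: yes — every pair in S has its reverse in S.
Euclidean: no — a S d and a S e, but not d S e.
Only Euclidean fails.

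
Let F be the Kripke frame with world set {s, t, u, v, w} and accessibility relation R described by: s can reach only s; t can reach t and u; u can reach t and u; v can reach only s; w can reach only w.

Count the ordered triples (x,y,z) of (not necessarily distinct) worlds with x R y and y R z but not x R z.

R is transitive; there are no such tuples.

0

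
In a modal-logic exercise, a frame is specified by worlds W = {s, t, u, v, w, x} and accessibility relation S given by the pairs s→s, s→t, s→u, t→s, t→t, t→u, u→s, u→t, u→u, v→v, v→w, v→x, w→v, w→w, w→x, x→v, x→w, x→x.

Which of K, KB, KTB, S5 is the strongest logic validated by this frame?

S5

Symmetric (axiom B): yes — every pair in S has its reverse in S.
Reflexive (axiom T): yes — every world is S-related to itself.
Euclidean (axiom 5): yes — any two successors of a common world are S-related.
So F validates K, KB, KTB, S5. The strongest is S5.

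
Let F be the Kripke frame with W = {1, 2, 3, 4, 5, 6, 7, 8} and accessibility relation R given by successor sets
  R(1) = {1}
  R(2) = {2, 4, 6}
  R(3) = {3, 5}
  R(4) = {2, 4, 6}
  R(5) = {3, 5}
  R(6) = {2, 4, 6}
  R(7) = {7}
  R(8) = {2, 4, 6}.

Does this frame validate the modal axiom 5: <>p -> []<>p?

By correspondence theory, 5 is valid on a frame iff R is Euclidean.
Euclidean: yes — any two successors of a common world are R-related.

Yes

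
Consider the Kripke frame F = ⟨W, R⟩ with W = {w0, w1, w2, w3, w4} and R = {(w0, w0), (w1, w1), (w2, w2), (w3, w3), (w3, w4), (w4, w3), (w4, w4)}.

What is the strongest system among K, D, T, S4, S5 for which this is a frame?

S5

Serial (axiom D): yes — every world has a successor (e.g. w0 R w0).
Reflexive (axiom T): yes — every world is R-related to itself.
Transitive (axiom 4): yes — every two-step R-path is closed by a direct edge.
Euclidean (axiom 5): yes — any two successors of a common world are R-related.
So F validates K, D, T, S4, S5. The strongest is S5.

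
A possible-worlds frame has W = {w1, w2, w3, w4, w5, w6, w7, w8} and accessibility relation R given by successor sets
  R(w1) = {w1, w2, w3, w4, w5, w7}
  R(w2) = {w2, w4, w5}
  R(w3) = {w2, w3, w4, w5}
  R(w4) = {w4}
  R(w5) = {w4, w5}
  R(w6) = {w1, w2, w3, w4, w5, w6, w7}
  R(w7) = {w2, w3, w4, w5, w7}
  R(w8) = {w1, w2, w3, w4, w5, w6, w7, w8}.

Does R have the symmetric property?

Symmetric: no — w1 R w2 but not w2 R w1.

No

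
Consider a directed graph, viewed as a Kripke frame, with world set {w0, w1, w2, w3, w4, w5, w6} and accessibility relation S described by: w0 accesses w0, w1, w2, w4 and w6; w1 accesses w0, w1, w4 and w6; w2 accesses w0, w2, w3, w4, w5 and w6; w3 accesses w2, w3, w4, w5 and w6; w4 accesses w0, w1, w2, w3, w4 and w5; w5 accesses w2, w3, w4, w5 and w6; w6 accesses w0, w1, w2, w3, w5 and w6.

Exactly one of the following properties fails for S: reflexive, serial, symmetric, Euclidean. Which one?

Euclidean

Reflexive: yes — every world is S-related to itself.
Serial: yes — every world has a successor (e.g. w0 S w0).
Symmetric: yes — every pair in S has its reverse in S.
Euclidean: no — w0 S w1 and w0 S w2, but not w1 S w2.
Only Euclidean fails.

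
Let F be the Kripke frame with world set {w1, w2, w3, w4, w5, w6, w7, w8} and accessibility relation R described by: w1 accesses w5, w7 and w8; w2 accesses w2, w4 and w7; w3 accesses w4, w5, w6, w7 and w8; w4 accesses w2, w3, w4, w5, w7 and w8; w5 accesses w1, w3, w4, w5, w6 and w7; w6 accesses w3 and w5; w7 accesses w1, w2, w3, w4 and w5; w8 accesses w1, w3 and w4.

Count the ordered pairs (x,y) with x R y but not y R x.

R is symmetric; there are no such tuples.

0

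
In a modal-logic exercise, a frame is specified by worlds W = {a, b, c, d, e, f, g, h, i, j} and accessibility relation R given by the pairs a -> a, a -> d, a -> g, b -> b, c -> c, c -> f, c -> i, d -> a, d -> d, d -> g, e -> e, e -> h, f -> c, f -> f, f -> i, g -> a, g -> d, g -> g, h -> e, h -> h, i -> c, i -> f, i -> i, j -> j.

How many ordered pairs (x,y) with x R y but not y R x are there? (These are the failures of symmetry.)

0

R is symmetric; there are no such tuples.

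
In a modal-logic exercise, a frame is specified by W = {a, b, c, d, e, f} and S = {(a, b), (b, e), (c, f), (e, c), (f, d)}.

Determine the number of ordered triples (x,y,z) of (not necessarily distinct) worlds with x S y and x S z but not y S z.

Enumerating: (a,b,b), (b,e,e), (c,f,f), (e,c,c), (f,d,d).

5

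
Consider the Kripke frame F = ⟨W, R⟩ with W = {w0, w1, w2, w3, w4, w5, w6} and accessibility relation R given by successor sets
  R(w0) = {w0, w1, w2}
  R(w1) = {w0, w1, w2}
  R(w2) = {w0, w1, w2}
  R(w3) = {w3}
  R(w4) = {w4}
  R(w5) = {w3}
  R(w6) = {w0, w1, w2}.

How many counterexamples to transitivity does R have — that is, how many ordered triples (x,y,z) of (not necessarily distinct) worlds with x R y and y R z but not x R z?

R is transitive; there are no such tuples.

0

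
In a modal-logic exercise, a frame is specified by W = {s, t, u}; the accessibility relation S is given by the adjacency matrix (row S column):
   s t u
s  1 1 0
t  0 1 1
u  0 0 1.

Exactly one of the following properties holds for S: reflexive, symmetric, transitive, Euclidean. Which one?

Reflexive: yes — every world is S-related to itself.
Symmetric: no — s S t but not t S s.
Transitive: no — s S t and t S u, but not s S u.
Euclidean: no — s S t and s S s, but not t S s.
Only reflexive holds.

reflexive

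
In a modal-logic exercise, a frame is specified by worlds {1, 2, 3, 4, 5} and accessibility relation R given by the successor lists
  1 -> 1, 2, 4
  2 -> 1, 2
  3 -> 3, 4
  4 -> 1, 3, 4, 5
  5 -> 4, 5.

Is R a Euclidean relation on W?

No

Euclidean: no — 1 R 2 and 1 R 4, but not 2 R 4.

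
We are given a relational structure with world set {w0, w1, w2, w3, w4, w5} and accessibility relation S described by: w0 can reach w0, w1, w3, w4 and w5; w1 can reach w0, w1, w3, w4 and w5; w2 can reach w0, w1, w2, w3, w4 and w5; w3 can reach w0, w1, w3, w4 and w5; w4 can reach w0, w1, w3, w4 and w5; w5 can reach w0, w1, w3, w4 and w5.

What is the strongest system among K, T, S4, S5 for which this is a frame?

Reflexive (axiom T): yes — every world is S-related to itself.
Transitive (axiom 4): yes — every two-step S-path is closed by a direct edge.
Euclidean (axiom 5): no — w2 S w0 and w2 S w2, but not w0 S w2.
So F validates K, T, S4; S5 would additionally require S to be Euclidean. The strongest is S4.

S4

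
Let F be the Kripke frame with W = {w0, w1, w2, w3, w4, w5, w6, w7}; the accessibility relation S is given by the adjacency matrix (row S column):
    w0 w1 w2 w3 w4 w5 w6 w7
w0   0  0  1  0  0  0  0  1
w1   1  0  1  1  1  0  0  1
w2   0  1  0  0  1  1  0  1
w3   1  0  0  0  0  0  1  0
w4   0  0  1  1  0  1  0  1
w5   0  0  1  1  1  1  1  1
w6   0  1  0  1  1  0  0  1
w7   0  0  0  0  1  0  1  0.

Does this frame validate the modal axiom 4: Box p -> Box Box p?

The schema 4 characterises exactly the transitive frames.
Transitive: no — w0 S w2 and w2 S w1, but not w0 S w1.

No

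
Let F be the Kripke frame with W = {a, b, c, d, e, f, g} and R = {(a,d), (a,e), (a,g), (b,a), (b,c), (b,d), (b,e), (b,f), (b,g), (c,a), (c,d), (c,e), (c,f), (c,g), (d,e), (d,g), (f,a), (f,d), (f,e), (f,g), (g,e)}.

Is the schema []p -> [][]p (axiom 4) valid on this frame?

The schema 4 characterises exactly the transitive frames.
Transitive: yes — every two-step R-path is closed by a direct edge.

Yes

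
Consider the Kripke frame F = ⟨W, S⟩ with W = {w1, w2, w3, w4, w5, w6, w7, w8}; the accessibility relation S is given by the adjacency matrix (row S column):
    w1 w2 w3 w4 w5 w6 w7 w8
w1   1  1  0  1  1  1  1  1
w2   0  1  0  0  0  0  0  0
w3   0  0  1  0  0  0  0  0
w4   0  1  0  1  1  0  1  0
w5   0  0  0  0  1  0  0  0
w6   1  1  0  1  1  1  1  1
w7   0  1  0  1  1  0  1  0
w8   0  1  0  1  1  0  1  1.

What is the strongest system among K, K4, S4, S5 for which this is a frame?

S4

Transitive (axiom 4): yes — every two-step S-path is closed by a direct edge.
Reflexive (axiom T): yes — every world is S-related to itself.
Euclidean (axiom 5): no — w1 S w2 and w1 S w4, but not w2 S w4.
So F validates K, K4, S4; S5 would additionally require S to be Euclidean. The strongest is S4.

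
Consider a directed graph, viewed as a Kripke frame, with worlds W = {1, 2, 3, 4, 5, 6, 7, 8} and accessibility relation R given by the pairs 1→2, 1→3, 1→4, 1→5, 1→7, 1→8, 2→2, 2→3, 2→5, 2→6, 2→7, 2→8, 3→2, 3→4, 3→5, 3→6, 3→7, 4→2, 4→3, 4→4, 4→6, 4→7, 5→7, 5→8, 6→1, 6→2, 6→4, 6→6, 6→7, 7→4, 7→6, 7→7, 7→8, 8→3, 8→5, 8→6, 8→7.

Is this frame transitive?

Transitive: no — 1 R 2 and 2 R 6, but not 1 R 6.

No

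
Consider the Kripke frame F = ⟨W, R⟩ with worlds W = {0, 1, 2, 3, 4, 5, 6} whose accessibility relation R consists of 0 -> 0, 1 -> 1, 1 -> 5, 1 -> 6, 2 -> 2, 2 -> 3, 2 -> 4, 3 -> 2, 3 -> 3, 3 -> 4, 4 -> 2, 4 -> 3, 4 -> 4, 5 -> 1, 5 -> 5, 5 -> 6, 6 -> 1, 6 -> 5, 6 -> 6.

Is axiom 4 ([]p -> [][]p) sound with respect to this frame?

Yes

The schema 4 characterises exactly the transitive frames.
Transitive: yes — every two-step R-path is closed by a direct edge.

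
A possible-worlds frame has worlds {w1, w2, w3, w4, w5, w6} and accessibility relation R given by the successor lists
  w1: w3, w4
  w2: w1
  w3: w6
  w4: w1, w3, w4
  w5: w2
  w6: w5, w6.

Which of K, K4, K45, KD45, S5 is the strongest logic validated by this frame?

K

Transitive (axiom 4): no — w1 R w3 and w3 R w6, but not w1 R w6.
Euclidean (axiom 5): no — w1 R w3 and w1 R w4, but not w3 R w4.
Serial (axiom D): yes — every world has a successor (e.g. w1 R w3).
Reflexive (axiom T): no — w1 is not related to itself.
So F validates K; K4 would additionally require R to be transitive. The strongest is K.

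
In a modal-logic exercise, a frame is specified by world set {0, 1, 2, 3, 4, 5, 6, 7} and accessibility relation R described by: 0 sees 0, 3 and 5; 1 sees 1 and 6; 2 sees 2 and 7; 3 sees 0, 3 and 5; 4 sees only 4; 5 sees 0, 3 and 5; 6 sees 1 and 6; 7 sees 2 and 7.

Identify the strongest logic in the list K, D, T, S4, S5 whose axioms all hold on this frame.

S5

Serial (axiom D): yes — every world has a successor (e.g. 0 R 0).
Reflexive (axiom T): yes — every world is R-related to itself.
Transitive (axiom 4): yes — every two-step R-path is closed by a direct edge.
Euclidean (axiom 5): yes — any two successors of a common world are R-related.
So F validates K, D, T, S4, S5. The strongest is S5.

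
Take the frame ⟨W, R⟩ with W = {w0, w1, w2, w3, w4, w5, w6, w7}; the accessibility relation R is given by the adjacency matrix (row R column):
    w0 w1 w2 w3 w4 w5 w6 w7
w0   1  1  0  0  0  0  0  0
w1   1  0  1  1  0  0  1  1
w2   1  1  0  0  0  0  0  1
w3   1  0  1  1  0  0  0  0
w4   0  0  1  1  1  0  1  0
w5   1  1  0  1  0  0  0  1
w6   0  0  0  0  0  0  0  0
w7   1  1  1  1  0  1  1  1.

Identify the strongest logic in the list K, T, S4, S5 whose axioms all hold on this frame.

Reflexive (axiom T): no — w1 is not related to itself.
Transitive (axiom 4): no — w0 R w1 and w1 R w2, but not w0 R w2.
Euclidean (axiom 5): no — w1 R w0 and w1 R w2, but not w0 R w2.
So F validates K; T would additionally require R to be reflexive. The strongest is K.

K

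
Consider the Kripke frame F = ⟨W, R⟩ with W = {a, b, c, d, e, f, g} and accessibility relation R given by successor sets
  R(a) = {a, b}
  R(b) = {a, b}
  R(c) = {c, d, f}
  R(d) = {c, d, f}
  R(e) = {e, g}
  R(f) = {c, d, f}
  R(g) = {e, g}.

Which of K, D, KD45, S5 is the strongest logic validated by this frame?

Serial (axiom D): yes — every world has a successor (e.g. a R a).
Euclidean (axiom 5): yes — any two successors of a common world are R-related.
Transitive (axiom 4): yes — every two-step R-path is closed by a direct edge.
Reflexive (axiom T): yes — every world is R-related to itself.
So F validates K, D, KD45, S5. The strongest is S5.

S5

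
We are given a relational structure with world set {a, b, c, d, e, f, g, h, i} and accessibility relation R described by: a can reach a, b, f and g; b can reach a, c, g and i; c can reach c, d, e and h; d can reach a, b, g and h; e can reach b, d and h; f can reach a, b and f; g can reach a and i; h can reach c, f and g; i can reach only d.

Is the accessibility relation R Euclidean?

No

Euclidean: no — a R b and a R f, but not b R f.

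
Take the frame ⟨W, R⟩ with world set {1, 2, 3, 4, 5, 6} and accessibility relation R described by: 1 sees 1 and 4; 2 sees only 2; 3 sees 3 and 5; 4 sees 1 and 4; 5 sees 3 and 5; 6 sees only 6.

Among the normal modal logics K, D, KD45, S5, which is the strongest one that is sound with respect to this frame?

Serial (axiom D): yes — every world has a successor (e.g. 1 R 1).
Euclidean (axiom 5): yes — any two successors of a common world are R-related.
Transitive (axiom 4): yes — every two-step R-path is closed by a direct edge.
Reflexive (axiom T): yes — every world is R-related to itself.
So F validates K, D, KD45, S5. The strongest is S5.

S5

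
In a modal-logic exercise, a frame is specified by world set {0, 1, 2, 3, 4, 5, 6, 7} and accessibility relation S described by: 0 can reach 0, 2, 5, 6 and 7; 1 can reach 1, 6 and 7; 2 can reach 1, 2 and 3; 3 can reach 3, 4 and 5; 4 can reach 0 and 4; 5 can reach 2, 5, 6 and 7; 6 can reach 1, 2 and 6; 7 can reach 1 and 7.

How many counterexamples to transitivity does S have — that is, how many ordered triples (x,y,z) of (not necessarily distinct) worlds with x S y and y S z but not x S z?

Enumerating: (0,2,1), (0,2,3), (0,6,1), (0,7,1), (1,6,2), (2,1,6), (2,1,7), (2,3,4), (2,3,5), (3,4,0), (3,5,2), (3,5,6), … and 12 more.
Total: 24.

24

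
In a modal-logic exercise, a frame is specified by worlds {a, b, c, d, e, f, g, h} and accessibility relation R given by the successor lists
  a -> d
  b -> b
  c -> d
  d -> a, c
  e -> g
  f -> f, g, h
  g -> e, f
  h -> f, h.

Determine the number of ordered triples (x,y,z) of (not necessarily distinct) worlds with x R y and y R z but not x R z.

13

Enumerating: (a,d,a), (a,d,c), (c,d,a), (c,d,c), (d,a,d), (d,c,d), (e,g,e), (e,g,f), (f,g,e), (g,e,g), (g,f,g), (g,f,h), (h,f,g).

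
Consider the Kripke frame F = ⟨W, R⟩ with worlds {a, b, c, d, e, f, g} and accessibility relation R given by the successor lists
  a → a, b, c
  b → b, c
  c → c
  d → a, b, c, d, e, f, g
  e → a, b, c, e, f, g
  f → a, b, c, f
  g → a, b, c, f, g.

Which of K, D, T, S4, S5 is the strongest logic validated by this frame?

Serial (axiom D): yes — every world has a successor (e.g. a R a).
Reflexive (axiom T): yes — every world is R-related to itself.
Transitive (axiom 4): yes — every two-step R-path is closed by a direct edge.
Euclidean (axiom 5): no — a R c and a R b, but not c R b.
So F validates K, D, T, S4; S5 would additionally require R to be Euclidean. The strongest is S4.

S4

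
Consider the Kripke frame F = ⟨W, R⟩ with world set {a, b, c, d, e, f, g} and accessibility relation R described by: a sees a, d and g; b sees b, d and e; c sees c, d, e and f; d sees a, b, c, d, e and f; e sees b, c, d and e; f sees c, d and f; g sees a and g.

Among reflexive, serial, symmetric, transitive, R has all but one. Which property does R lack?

Reflexive: yes — every world is R-related to itself.
Serial: yes — every world has a successor (e.g. a R a).
Symmetric: yes — every pair in R has its reverse in R.
Transitive: no — a R d and d R b, but not a R b.
Only transitive fails.

transitive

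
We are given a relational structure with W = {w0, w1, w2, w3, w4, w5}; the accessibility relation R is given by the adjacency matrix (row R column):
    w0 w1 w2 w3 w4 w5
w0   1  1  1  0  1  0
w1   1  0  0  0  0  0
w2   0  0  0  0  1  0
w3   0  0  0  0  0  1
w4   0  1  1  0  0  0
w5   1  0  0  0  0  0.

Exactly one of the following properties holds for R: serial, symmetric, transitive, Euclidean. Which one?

Serial: yes — every world has a successor (e.g. w0 R w0).
Symmetric: no — w0 R w2 but not w2 R w0.
Transitive: no — w1 R w0 and w0 R w2, but not w1 R w2.
Euclidean: no — w0 R w1 and w0 R w2, but not w1 R w2.
Only serial holds.

serial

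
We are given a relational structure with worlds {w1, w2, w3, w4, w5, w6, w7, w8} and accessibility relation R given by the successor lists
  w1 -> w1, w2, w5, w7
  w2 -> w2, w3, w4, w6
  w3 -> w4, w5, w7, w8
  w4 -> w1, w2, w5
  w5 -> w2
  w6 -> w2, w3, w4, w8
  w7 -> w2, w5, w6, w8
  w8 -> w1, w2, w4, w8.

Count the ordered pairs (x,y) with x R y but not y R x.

Enumerating: (w1,w2), (w1,w5), (w1,w7), (w2,w3), (w3,w4), (w3,w5), (w3,w7), (w3,w8), (w4,w1), (w4,w5), (w5,w2), (w6,w3), … and 9 more.
Total: 21.

21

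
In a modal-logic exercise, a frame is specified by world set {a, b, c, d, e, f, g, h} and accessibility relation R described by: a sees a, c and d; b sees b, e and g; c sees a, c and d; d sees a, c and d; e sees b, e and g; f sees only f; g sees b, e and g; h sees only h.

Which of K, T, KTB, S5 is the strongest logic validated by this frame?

S5

Reflexive (axiom T): yes — every world is R-related to itself.
Symmetric (axiom B): yes — every pair in R has its reverse in R.
Euclidean (axiom 5): yes — any two successors of a common world are R-related.
So F validates K, T, KTB, S5. The strongest is S5.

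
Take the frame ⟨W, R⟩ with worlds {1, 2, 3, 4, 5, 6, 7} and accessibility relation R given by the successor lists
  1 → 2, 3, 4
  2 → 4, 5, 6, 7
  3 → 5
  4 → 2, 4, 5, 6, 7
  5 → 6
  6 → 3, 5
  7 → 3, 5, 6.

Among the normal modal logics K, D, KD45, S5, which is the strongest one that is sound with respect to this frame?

Serial (axiom D): yes — every world has a successor (e.g. 1 R 2).
Euclidean (axiom 5): no — 1 R 2 and 1 R 3, but not 2 R 3.
Transitive (axiom 4): no — 1 R 2 and 2 R 5, but not 1 R 5.
Reflexive (axiom T): no — 1 is not related to itself.
So F validates K, D; KD45 would additionally require R to be Euclidean and transitive. The strongest is D.

D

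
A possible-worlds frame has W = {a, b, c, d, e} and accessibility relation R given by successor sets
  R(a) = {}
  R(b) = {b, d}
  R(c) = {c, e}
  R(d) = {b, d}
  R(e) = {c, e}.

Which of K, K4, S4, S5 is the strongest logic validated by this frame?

Transitive (axiom 4): yes — every two-step R-path is closed by a direct edge.
Reflexive (axiom T): no — a is not related to itself.
Euclidean (axiom 5): yes — any two successors of a common world are R-related.
So F validates K, K4; S4 would additionally require R to be reflexive. The strongest is K4.

K4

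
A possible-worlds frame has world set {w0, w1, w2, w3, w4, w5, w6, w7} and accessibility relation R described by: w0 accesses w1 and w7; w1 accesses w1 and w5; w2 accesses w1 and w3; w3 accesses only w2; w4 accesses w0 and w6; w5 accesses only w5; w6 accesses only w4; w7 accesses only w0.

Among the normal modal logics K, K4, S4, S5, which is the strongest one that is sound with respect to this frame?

K

Transitive (axiom 4): no — w0 R w1 and w1 R w5, but not w0 R w5.
Reflexive (axiom T): no — w0 is not related to itself.
Euclidean (axiom 5): no — w0 R w1 and w0 R w7, but not w1 R w7.
So F validates K; K4 would additionally require R to be transitive. The strongest is K.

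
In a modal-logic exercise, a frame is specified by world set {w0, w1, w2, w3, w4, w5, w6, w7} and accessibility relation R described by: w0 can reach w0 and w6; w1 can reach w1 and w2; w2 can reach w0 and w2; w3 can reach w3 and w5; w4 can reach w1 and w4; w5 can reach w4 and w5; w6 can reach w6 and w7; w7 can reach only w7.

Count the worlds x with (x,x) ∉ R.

R is reflexive; there are no such worlds.

0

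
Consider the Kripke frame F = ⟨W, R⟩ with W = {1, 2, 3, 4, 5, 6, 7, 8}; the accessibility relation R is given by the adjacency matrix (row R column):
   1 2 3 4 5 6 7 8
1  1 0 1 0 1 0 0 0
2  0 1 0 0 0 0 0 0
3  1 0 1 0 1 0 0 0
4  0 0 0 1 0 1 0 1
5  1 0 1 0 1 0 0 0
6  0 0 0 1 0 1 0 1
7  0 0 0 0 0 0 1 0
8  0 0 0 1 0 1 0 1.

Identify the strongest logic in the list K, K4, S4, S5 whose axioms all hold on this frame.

S5

Transitive (axiom 4): yes — every two-step R-path is closed by a direct edge.
Reflexive (axiom T): yes — every world is R-related to itself.
Euclidean (axiom 5): yes — any two successors of a common world are R-related.
So F validates K, K4, S4, S5. The strongest is S5.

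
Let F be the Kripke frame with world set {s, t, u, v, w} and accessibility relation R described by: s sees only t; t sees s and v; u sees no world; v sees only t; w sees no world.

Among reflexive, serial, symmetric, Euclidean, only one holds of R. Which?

Reflexive: no — s is not related to itself.
Serial: no — u has no R-successor.
Symmetric: yes — every pair in R has its reverse in R.
Euclidean: no — t R s and t R v, but not s R v.
Only symmetric holds.

symmetric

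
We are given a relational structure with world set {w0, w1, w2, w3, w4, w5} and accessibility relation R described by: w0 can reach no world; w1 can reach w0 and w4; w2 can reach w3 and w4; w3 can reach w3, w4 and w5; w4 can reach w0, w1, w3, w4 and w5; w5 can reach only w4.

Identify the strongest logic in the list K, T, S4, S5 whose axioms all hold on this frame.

Reflexive (axiom T): no — w0 is not related to itself.
Transitive (axiom 4): no — w1 R w4 and w4 R w3, but not w1 R w3.
Euclidean (axiom 5): no — w1 R w0 and w1 R w4, but not w0 R w4.
So F validates K; T would additionally require R to be reflexive. The strongest is K.

K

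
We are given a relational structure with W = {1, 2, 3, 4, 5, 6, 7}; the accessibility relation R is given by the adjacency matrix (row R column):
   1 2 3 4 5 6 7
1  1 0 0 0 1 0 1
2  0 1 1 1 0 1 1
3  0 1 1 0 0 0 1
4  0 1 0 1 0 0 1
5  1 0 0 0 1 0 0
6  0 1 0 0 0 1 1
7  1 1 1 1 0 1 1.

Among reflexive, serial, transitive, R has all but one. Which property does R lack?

transitive

Reflexive: yes — every world is R-related to itself.
Serial: yes — every world has a successor (e.g. 1 R 1).
Transitive: no — 1 R 7 and 7 R 2, but not 1 R 2.
Only transitive fails.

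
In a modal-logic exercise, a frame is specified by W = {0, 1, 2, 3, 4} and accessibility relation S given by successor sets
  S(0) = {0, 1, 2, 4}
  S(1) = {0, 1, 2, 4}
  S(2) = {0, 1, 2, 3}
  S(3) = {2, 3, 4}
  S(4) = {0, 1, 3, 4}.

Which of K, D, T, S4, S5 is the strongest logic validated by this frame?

T

Serial (axiom D): yes — every world has a successor (e.g. 0 S 0).
Reflexive (axiom T): yes — every world is S-related to itself.
Transitive (axiom 4): no — 0 S 2 and 2 S 3, but not 0 S 3.
Euclidean (axiom 5): no — 0 S 2 and 0 S 4, but not 2 S 4.
So F validates K, D, T; S4 would additionally require S to be transitive. The strongest is T.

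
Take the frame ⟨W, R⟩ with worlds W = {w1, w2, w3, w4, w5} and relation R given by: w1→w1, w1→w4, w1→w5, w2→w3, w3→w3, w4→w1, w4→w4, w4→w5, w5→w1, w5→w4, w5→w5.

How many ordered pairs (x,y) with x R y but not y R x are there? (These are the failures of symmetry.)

Enumerating: (w2,w3).

1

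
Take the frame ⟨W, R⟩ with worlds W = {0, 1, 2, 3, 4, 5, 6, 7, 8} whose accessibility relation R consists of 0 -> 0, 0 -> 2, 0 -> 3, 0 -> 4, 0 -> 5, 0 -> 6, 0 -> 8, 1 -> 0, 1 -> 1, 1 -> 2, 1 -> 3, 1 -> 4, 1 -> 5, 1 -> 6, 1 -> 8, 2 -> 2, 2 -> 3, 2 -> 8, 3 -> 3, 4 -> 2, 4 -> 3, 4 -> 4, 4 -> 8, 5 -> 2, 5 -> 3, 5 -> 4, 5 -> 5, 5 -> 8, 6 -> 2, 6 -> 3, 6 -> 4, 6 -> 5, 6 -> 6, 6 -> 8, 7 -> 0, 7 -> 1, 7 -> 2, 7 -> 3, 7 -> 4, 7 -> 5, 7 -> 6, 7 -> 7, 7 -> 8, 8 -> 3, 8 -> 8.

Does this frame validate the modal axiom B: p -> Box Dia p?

No

The schema B characterises exactly the symmetric frames.
Symmetric: no — 0 R 2 but not 2 R 0.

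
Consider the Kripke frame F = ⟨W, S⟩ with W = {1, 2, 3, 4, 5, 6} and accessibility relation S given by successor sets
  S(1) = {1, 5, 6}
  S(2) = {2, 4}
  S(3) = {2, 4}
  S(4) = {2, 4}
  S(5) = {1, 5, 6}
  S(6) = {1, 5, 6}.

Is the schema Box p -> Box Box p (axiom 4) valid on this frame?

Axiom 4 corresponds to the accessibility relation being transitive.
Transitive: yes — every two-step S-path is closed by a direct edge.

Yes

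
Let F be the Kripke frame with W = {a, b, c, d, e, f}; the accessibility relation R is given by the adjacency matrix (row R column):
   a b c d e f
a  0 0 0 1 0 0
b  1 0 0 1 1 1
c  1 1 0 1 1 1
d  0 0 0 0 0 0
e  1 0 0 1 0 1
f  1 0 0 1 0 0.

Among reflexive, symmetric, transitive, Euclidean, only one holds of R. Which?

transitive

Reflexive: no — a is not related to itself.
Symmetric: no — a R d but not d R a.
Transitive: yes — every two-step R-path is closed by a direct edge.
Euclidean: no — b R a and b R e, but not a R e.
Only transitive holds.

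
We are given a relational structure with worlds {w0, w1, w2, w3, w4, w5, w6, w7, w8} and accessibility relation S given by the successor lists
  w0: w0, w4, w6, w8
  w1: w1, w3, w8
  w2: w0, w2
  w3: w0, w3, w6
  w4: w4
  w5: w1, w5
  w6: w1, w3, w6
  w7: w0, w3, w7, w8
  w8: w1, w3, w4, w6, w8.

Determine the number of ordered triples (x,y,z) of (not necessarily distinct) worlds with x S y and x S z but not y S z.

Enumerating: (w0,w4,w0), (w0,w4,w6), (w0,w4,w8), (w0,w6,w0), (w0,w6,w4), (w0,w6,w8), (w0,w8,w0), (w1,w3,w1), (w1,w3,w8), (w2,w0,w2), (w3,w0,w3), (w3,w6,w0), … and 20 more.
Total: 32.

32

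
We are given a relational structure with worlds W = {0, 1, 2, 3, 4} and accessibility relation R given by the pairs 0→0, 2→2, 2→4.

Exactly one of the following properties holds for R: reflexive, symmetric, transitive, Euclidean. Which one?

Reflexive: no — 1 is not related to itself.
Symmetric: no — 2 R 4 but not 4 R 2.
Transitive: yes — every two-step R-path is closed by a direct edge.
Euclidean: no — 2 R 4 and 2 R 2, but not 4 R 2.
Only transitive holds.

transitive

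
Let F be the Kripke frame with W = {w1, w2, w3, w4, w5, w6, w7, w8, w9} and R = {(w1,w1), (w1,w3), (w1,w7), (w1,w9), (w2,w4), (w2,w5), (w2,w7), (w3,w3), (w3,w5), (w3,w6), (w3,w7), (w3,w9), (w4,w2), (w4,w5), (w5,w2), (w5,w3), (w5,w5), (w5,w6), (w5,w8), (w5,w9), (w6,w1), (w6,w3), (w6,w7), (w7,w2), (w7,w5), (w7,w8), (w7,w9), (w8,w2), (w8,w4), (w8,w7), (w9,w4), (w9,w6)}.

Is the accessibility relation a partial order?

Reflexive: no — w2 is not related to itself.
Transitive: no — w1 R w3 and w3 R w5, but not w1 R w5.
Antisymmetric: no — w2 R w4 and w4 R w2 with w2 ≠ w4.
So R is not a partial order.

No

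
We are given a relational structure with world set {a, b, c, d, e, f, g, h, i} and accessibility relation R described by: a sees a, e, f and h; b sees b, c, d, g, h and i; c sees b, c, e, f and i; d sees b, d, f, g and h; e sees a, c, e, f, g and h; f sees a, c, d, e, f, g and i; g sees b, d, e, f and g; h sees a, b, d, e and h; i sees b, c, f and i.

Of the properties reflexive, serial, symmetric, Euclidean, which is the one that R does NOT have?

Reflexive: yes — every world is R-related to itself.
Serial: yes — every world has a successor (e.g. a R a).
Symmetric: yes — every pair in R has its reverse in R.
Euclidean: no — a R f and a R h, but not f R h.
Only Euclidean fails.

Euclidean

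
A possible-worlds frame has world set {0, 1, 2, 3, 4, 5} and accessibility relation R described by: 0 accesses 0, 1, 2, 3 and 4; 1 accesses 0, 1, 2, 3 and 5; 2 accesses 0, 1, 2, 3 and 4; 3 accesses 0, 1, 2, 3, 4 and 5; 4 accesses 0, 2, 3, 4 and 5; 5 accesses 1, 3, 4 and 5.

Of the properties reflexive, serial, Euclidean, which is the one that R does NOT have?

Euclidean

Reflexive: yes — every world is R-related to itself.
Serial: yes — every world has a successor (e.g. 0 R 0).
Euclidean: no — 0 R 1 and 0 R 4, but not 1 R 4.
Only Euclidean fails.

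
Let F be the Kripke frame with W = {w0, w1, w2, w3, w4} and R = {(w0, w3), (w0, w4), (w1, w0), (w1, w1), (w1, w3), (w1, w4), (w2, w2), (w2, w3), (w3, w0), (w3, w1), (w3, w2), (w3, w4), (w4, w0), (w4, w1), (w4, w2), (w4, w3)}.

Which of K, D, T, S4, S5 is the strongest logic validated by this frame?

D

Serial (axiom D): yes — every world has a successor (e.g. w0 R w3).
Reflexive (axiom T): no — w0 is not related to itself.
Transitive (axiom 4): no — w0 R w3 and w3 R w1, but not w0 R w1.
Euclidean (axiom 5): no — w3 R w0 and w3 R w1, but not w0 R w1.
So F validates K, D; T would additionally require R to be reflexive. The strongest is D.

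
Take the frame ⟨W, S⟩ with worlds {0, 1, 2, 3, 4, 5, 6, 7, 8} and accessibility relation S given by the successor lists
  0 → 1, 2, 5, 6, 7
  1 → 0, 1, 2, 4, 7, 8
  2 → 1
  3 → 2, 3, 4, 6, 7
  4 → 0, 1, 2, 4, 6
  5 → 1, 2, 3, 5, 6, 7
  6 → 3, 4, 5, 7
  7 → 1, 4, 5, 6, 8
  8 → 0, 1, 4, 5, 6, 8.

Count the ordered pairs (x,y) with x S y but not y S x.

18

Enumerating: (0,2), (0,5), (0,6), (0,7), (3,2), (3,4), (3,7), (4,0), (4,2), (5,1), (5,2), (5,3), (7,4), (7,8), (8,0), (8,4), (8,5), (8,6).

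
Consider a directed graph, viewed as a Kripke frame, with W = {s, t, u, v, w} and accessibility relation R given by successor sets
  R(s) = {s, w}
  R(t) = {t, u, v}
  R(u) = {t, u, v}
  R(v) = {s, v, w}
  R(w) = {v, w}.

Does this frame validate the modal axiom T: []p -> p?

Axiom T corresponds to the accessibility relation being reflexive.
Reflexive: yes — every world is R-related to itself.

Yes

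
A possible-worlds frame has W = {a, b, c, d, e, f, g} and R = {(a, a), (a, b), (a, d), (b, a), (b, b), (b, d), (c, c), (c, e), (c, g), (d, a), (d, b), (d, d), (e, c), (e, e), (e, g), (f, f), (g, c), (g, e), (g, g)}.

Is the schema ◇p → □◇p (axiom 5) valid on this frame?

Yes

Axiom 5 corresponds to the accessibility relation being Euclidean.
Euclidean: yes — any two successors of a common world are R-related.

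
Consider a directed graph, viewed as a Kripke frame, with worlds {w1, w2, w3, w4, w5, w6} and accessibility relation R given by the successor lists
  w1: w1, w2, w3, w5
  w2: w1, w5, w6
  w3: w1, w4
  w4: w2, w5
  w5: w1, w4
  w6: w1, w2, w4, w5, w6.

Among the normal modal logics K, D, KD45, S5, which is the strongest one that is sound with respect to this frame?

D

Serial (axiom D): yes — every world has a successor (e.g. w1 R w1).
Euclidean (axiom 5): no — w1 R w2 and w1 R w3, but not w2 R w3.
Transitive (axiom 4): no — w1 R w2 and w2 R w6, but not w1 R w6.
Reflexive (axiom T): no — w2 is not related to itself.
So F validates K, D; KD45 would additionally require R to be Euclidean and transitive. The strongest is D.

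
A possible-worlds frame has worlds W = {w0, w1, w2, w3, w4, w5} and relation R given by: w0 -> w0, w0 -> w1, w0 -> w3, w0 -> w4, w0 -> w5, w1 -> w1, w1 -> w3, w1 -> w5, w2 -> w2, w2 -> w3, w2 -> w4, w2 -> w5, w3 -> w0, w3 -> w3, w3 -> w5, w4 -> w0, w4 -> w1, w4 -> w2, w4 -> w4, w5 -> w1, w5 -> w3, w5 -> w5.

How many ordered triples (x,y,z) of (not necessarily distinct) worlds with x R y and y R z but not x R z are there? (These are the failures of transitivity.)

16

Enumerating: (w0,w4,w2), (w1,w3,w0), (w2,w3,w0), (w2,w4,w0), (w2,w4,w1), (w2,w5,w1), (w3,w0,w1), (w3,w0,w4), (w3,w5,w1), (w4,w0,w3), (w4,w0,w5), (w4,w1,w3), (w4,w1,w5), (w4,w2,w3), (w4,w2,w5), (w5,w3,w0).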